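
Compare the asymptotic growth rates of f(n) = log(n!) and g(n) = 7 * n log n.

f(n) = log(n!) and g(n) = 7 * n log n are Theta of each other: Stirling: log(n!) = n log n - n + O(log n) = Theta(n log n); the constant 7 doesn't change the Theta class.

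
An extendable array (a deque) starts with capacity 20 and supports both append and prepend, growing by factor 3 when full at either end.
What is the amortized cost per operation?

Growth at either end copies all elements; capacities form a geometric sequence with ratio 3, so total copy cost over n operations is O(n) (two geometric series). Amortized O(1).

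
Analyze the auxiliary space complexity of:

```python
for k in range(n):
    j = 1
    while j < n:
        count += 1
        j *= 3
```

Space complexity: O(1).
Only a constant amount of auxiliary storage is used; nothing grows with n.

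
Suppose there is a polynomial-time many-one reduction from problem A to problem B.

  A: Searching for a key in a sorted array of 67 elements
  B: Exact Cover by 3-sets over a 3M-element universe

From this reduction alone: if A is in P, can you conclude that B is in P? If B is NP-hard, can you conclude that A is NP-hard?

A poly-time reduction A <=_p B transfers tractability DOWN (B easy => A easy) and hardness UP (A hard => B hard), not the reverse.
From A in P, the reduction alone does NOT give B in P: any problem in P trivially reduces to SAT, yet SAT is not known to be in P.
From B NP-hard, the reduction alone does NOT give A NP-hard: again, easy problems reduce to hard ones.
(Here in fact A is P and B is NP-complete.)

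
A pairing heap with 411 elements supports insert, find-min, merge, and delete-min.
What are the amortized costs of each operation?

Pairing heaps are self-adjusting heap-ordered trees. Insert and merge link two roots: O(1). Find-min reads the root: O(1). Delete-min removes the root, then pairs children in two passes; amortized cost is O(log 411) = O(log n).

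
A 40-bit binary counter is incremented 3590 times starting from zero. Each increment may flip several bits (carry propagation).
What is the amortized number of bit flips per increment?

Bit i flips on every 2^i-th increment, so over 3590 increments bit i flips floor(3590/2^i) times. Summing over i: total flips < 2 * 3590. Amortized: < 2 = O(1) per increment.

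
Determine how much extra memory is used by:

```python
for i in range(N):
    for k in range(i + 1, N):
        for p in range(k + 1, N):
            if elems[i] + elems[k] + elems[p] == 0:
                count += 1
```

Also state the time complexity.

Space complexity: O(1).
Only a constant amount of auxiliary storage is used; nothing grows with n.
Time complexity: O(n^3).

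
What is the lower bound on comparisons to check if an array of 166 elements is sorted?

To verify 166 elements are sorted, we must compare each consecutive pair. Skipping any pair allows an adversary to swap them. Therefore 165 comparisons are necessary and sufficient.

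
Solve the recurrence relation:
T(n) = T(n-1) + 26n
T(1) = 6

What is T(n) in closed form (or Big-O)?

Unrolling: T(n) = 6 + 26*(2 + 3 + ... + n) = 6 + 26*(n(n+1)/2 - 1) = O(n^2).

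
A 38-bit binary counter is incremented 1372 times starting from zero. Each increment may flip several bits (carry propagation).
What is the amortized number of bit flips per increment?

Bit i flips on every 2^i-th increment, so over 1372 increments bit i flips floor(1372/2^i) times. Summing over i: total flips < 2 * 1372. Amortized: < 2 = O(1) per increment.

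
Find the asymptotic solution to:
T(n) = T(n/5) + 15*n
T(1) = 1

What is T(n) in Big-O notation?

Geometric series: 15*n*(1 + 1/5 + 1/5^2 + ...) = O(n). T(n) = O(n).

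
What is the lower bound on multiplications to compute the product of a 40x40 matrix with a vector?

A 40x40 matrix-vector product has 40 inner products of length 40. Output depends on all 40^2 = 1600 matrix entries. At least 1600 multiplications needed.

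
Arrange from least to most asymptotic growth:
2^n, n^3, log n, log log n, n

Ordered by growth rate: log log n < log n < n < n^3 < 2^n.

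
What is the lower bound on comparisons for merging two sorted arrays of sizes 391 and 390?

Adversary argument: with sizes 391 and 390 (differing by at most 1), interleave the two arrays so that every consecutive pair in the output comes from different inputs. Then each of the 780 adjacent output pairs must be directly compared, or the algorithm cannot determine their relative order. So 780 comparisons are necessary; standard merge achieves this.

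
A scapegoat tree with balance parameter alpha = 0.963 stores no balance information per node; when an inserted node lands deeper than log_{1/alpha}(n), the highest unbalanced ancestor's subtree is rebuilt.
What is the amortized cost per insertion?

Search/insert path is O(log n). A rebuild of a subtree of size s costs O(s), but with alpha = 0.963 at least Omega(s) insertions must have occurred in that subtree since its last rebuild. Charging O(1) of the rebuild to each such insertion gives O(log n) amortized.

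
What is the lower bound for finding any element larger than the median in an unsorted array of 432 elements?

To find an element larger than the median of 432 elements, we must see Omega(n) elements. Without seeing enough elements, an adversary can make any unseen element the median.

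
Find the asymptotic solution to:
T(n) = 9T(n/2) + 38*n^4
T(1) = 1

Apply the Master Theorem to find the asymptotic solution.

a=9, b=2, f(n)=38*n^4. log_2(9) = 3.17 < 4. Case 3: T(n) = O(n^4).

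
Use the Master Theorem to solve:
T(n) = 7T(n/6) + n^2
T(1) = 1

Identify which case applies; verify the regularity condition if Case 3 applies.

a=7, b=6, f(n)=n^2.
log_6(7) = 1.086 < 2.
f(n) = Omega(n^(1.086+epsilon)) for some epsilon > 0, so Case 3 is the candidate.
Regularity: a*f(n/b) = 7*1*(n/6)^2 = (7/36)*1*n^2 <= c*f(n) with c = 7/36 < 1. Satisfied.
Case 3: T(n) = Theta(n^2).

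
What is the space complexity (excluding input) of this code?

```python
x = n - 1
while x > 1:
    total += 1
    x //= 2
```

Space complexity: O(1).
Only a constant amount of auxiliary storage is used; nothing grows with n.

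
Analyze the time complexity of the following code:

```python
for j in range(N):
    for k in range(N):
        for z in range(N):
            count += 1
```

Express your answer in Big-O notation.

Time complexity: O(n^3).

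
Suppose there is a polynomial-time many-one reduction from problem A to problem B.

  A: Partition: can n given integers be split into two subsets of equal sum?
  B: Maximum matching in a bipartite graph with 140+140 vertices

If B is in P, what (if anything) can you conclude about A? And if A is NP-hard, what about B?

A poly-time reduction A <=_p B means any A-instance can be transformed to a B-instance in poly time.
If B is in P: compose the reduction with B's poly-time algorithm to solve A in poly time, so A is in P.
If A is NP-hard: every NP problem reduces to A, which reduces to B; composing reductions, every NP problem reduces to B, so B is NP-hard.
(Here in fact A is NP-complete and B is in P, so no such reduction is known -- its existence would imply P = NP; the analysis concerns only what the assumed reduction would or would not let you conclude.)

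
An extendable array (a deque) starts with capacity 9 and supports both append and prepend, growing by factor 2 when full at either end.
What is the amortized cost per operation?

Growth at either end copies all elements; capacities form a geometric sequence with ratio 2, so total copy cost over n operations is O(n) (two geometric series). Amortized O(1).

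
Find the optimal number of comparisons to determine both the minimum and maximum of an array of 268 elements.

Naive approach: 534 comparisons (267 for max + 267 for min).
Optimal: Compare elements in pairs first (floor(n/2) = 134 comparisons), then find max among winners and min among losers (133 comparisons each).
Total: ceil(3n/2) - 2 = 400 comparisons. An adversary argument shows this is also a lower bound.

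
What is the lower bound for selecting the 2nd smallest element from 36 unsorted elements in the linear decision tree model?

Selecting the 2nd smallest of 36 elements requires Omega(n) comparisons. Every element must be compared at least once. The BFPRT algorithm achieves O(n), making this tight.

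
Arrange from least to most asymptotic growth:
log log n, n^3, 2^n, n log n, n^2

Ordered by growth rate: log log n < n log n < n^2 < n^3 < 2^n.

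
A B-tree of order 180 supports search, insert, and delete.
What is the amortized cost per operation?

B-tree of order 180 has height O(log_180 n). Each operation traverses the tree height. Splits during insert and merges during delete are O(1) each and occur at most once per level. Total cost per operation: O(log_180 n).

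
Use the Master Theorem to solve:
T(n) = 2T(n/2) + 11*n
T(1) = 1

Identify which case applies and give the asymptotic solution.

a=2, b=2, f(n)=11*n.
log_2(2) = 1, so n^(log_b(a)) = n.
f(n) = Theta(n), so Case 2 applies.
T(n) = Theta(n log n).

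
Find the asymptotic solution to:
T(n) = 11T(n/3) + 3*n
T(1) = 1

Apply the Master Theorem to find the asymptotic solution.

a=11, b=3, f(n)=3*n. log_3(11) = 2.183. Case 1 of Master Theorem: T(n) = O(n^2.183).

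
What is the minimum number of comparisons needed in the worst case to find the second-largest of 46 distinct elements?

Lower bound: finding the max needs 46-1 comparisons. By the adversary weight-doubling argument, the max must personally win >= ceil(log_2(46)) = 6 comparisons; the 2nd-largest is among those 6 losers, needing 6-1 more comparisons. Total >= 46-1 + 6-1 = 50. A balanced knockout tournament achieves this.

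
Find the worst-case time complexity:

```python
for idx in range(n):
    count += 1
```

Time complexity: O(n).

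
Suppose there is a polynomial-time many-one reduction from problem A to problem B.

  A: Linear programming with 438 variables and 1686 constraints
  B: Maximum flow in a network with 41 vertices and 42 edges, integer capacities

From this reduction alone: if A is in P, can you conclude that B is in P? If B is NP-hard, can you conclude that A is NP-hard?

A poly-time reduction A <=_p B transfers tractability DOWN (B easy => A easy) and hardness UP (A hard => B hard), not the reverse.
From A in P, the reduction alone does NOT give B in P: any problem in P trivially reduces to SAT, yet SAT is not known to be in P.
From B NP-hard, the reduction alone does NOT give A NP-hard: again, easy problems reduce to hard ones.
(Here in fact A is P and B is P.)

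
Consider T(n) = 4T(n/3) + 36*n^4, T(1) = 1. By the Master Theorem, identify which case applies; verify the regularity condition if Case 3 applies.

a=4, b=3, f(n)=36*n^4.
log_3(4) = 1.262 < 4.
f(n) = Omega(n^(1.262+epsilon)) for some epsilon > 0, so Case 3 is the candidate.
Regularity: a*f(n/b) = 4*36*(n/3)^4 = (4/81)*36*n^4 <= c*f(n) with c = 4/81 < 1. Satisfied.
Case 3: T(n) = Theta(n^4).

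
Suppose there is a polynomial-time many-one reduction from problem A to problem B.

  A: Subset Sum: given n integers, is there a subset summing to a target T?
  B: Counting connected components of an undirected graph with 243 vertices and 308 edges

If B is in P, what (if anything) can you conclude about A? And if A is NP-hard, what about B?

A poly-time reduction A <=_p B means any A-instance can be transformed to a B-instance in poly time.
If B is in P: compose the reduction with B's poly-time algorithm to solve A in poly time, so A is in P.
If A is NP-hard: every NP problem reduces to A, which reduces to B; composing reductions, every NP problem reduces to B, so B is NP-hard.
(Here in fact A is NP-complete and B is in P, so no such reduction is known -- its existence would imply P = NP; the analysis concerns only what the assumed reduction would or would not let you conclude.)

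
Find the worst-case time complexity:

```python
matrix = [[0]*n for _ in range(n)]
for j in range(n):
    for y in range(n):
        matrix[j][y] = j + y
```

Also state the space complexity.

Time complexity: O(n^2).
Space complexity: O(n^2).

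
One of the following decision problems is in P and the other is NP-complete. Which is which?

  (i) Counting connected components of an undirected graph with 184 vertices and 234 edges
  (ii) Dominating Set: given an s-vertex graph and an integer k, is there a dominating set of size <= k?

(i) is P: BFS/DFS visits each vertex and edge once: O(V+E).
(ii) is NP-complete: reduces from Set Cover (with k part of the input).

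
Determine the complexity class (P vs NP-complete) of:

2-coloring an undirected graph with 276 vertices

This problem is in P: 2-coloring is bipartiteness testing via BFS, O(V+E).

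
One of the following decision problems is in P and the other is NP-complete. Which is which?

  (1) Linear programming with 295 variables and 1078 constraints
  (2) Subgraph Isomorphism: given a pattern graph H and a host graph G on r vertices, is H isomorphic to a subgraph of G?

(1) is P: the ellipsoid and interior-point methods run in polynomial time.
(2) is NP-complete: generalizes Clique and Hamiltonian Path (pattern size is part of the input).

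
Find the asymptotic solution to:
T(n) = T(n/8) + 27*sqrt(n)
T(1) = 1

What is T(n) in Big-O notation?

Each level contributes sqrt(n/8^k). Geometric series with ratio 1/sqrt(8) < 1 sums to O(sqrt(n)).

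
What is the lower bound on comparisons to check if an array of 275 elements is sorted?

To verify 275 elements are sorted, we must compare each consecutive pair. Skipping any pair allows an adversary to swap them. Therefore 274 comparisons are necessary and sufficient.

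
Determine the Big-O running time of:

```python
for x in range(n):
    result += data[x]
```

Time complexity: O(n).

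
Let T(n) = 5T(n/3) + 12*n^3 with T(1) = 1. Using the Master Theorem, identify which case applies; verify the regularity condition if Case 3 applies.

a=5, b=3, f(n)=12*n^3.
log_3(5) = 1.465 < 3.
f(n) = Omega(n^(1.465+epsilon)) for some epsilon > 0, so Case 3 is the candidate.
Regularity: a*f(n/b) = 5*12*(n/3)^3 = (5/27)*12*n^3 <= c*f(n) with c = 5/27 < 1. Satisfied.
Case 3: T(n) = Theta(n^3).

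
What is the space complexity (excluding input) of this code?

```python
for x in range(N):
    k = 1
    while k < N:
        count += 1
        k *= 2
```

Space complexity: O(1).
Only a constant amount of auxiliary storage is used; nothing grows with n.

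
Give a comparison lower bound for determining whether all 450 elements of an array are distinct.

In the algebraic decision-tree model, the YES region for element distinctness on 450 elements has 450! connected components (one per ordering). Ben-Or's theorem then gives a lower bound of Omega(log(n!)) = Omega(n log n).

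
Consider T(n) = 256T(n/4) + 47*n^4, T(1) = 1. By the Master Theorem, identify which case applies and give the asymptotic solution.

a=256, b=4, f(n)=47*n^4.
log_4(256) = 4, so n^(log_b(a)) = n^4.
f(n) = Theta(n^4), so Case 2 applies.
T(n) = Theta(n^4 log n).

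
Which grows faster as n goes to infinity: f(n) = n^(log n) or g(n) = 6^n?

g(n) = 6^n grows faster: take logs: log(n^(log n)) = (log n)^2, log(6^n) = n log 6; n dominates (log n)^2.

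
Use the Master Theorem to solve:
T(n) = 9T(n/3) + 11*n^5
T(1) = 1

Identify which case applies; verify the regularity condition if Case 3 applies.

a=9, b=3, f(n)=11*n^5.
log_3(9) = 2 < 5.
f(n) = Omega(n^(2+epsilon)) for some epsilon > 0, so Case 3 is the candidate.
Regularity: a*f(n/b) = 9*11*(n/3)^5 = (9/243)*11*n^5 <= c*f(n) with c = 9/243 < 1. Satisfied.
Case 3: T(n) = Theta(n^5).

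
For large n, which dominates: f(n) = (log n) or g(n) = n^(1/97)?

g(n) = n^(1/97) grows faster: any positive power of n dominates any polylog.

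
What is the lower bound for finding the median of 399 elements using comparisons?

To find the median of 399 elements, every element must be compared at least once, so the lower bound is Omega(n). The BFPRT algorithm achieves O(n), making this tight.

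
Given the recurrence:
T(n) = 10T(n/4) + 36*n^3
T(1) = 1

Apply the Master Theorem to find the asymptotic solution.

a=10, b=4, f(n)=36*n^3. log_4(10) = 1.661 < 3. Case 3: T(n) = O(n^3).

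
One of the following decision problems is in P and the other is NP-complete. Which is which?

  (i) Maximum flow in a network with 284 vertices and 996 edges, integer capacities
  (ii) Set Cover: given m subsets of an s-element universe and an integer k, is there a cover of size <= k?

(i) is P: Edmonds-Karp / push-relabel run in polynomial time.
(ii) is NP-complete: one of Karp's 21 NP-complete problems (with k part of the input).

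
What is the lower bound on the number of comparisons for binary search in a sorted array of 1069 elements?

With 1069 possible positions, we need at least ceil(log_2(1069)) = 11 comparisons. Each comparison splits the remaining candidates by at most half.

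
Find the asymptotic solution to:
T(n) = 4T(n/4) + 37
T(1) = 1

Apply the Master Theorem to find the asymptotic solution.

a=4, b=4, f(n)=37. log_4(4) = 1. Case 1 of Master Theorem: T(n) = O(n^1).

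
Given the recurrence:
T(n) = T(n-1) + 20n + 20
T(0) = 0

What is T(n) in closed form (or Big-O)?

Dominant term in sum is 20*sum(i, i=1..n) = 20*n*(n+1)/2 = O(n^2).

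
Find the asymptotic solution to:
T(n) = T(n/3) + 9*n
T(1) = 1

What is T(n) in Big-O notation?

Geometric series: 9*n*(1 + 1/3 + 1/3^2 + ...) = O(n). T(n) = O(n).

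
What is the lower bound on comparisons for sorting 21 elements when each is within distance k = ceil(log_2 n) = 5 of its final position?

Partition the 21 positions into floor(n/k) blocks of k = 5 consecutive positions; any permutation within a block keeps every element within k of its final position, so there are at least (k!)^(n/k) distinguishable inputs. Lower bound: log_2((k!)^(n/k)) = (n/k) * log_2(k!) = Theta(n log k); with k = ceil(log_2 n), this is Omega(n log log n).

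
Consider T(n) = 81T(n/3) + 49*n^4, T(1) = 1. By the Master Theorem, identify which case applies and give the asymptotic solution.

a=81, b=3, f(n)=49*n^4.
log_3(81) = 4, so n^(log_b(a)) = n^4.
f(n) = Theta(n^4), so Case 2 applies.
T(n) = Theta(n^4 log n).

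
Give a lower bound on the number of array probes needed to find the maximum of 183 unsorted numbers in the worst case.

Adversary: any unprobed cell could hold a value larger than everything seen so far. If fewer than 183 cells are probed, the adversary places the max in an unprobed cell. So all 183 cells must be examined; together with 183-1 comparisons this is tight.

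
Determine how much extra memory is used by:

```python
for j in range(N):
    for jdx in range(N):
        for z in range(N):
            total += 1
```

Space complexity: O(1).
Only a constant amount of auxiliary storage is used; nothing grows with n.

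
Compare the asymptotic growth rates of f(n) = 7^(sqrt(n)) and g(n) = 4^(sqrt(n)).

f(n) = 7^(sqrt(n)) grows faster: ratio is (7/4)^(sqrt(n)) -> infinity since 7/4 > 1.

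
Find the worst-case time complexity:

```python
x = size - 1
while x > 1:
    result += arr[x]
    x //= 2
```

Time complexity: O(log n).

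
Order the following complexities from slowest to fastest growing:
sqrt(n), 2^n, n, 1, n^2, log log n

Ordered by growth rate: 1 < log log n < sqrt(n) < n < n^2 < 2^n.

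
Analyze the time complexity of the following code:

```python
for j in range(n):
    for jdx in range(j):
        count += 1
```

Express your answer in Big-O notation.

Time complexity: O(n^2).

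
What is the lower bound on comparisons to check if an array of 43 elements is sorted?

To verify 43 elements are sorted, we must compare each consecutive pair. Skipping any pair allows an adversary to swap them. Therefore 42 comparisons are necessary and sufficient.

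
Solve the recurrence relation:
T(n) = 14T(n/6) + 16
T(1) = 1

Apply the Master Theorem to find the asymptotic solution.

a=14, b=6, f(n)=16. log_6(14) = 1.473. Case 1 of Master Theorem: T(n) = O(n^1.473).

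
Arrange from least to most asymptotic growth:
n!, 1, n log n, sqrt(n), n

Ordered by growth rate: 1 < sqrt(n) < n < n log n < n!.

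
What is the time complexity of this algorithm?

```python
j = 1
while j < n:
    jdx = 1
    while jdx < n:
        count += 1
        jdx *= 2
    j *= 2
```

Time complexity: O(log^2 n).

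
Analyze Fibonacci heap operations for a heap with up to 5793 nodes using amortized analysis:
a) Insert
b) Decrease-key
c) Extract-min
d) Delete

Fibonacci heaps use lazy consolidation. Potential function Phi = t + 2m (t = number of trees, m = marked nodes).
- Insert: O(1) actual, Delta Phi = +1 (one new tree) => O(1) amortized.
- Decrease-key: with c cascading cuts, actual cost is O(c); Delta Phi <= c - 2(c-1) + 2 = 4 - c (c new trees; >= c-1 marks cleared; <= 1 new mark). Amortized O(c) + (4 - c) = O(1).
- Extract-min: O(D(n) + t) actual; consolidation drops t to <= D(n)+1, so Delta Phi pays for the t term. D(n) = O(log n) for n = 5793 => O(log n) amortized.
- Delete: decrease-key to -inf then extract-min = O(log n).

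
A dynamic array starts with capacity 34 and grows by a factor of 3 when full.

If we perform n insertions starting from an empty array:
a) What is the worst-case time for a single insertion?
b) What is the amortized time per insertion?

(a) Worst-case single insertion: O(n) -- when the array is full at capacity c, the resize copies all c elements, and c can be Theta(n).
(b) Resizes happen at sizes 34, 102, 306, ... Total copy cost for n insertions: 34 + 102 + ... = O(n) (geometric series with ratio 1/3). Amortized cost per insertion: O(n)/n = O(1).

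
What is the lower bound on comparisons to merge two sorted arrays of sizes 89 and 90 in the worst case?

Adversary: with |89 - 90| <= 1 the inputs can be fully interleaved so that every adjacent pair in the merged output comes from different arrays. Then each of the 178 adjacent pairs must be directly compared, or the algorithm cannot determine their relative order. Standard merge meets this bound.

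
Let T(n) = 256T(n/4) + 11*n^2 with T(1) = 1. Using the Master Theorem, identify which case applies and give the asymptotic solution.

a=256, b=4, f(n)=11*n^2.
log_4(256) = 4 > 2.
Since f(n) = O(n^2) is polynomially smaller than n^4, Case 1 applies.
T(n) = Theta(n^4).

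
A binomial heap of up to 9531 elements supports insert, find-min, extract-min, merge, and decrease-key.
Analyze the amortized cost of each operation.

A binomial heap with n <= 9531 elements has at most floor(log_2 9531) + 1 = 14 trees. Using potential Phi = number of trees: Insert adds one tree, but cascading merges reduce count -- amortized O(1). Find-min reads the cached minimum pointer: O(1). Extract-min creates O(log n) new trees: O(log n). Merge combines tree lists: O(log n). Decrease-key sifts the element up its tree of height <= log n: O(log n).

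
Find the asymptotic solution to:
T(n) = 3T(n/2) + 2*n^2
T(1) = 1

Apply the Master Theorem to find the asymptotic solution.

a=3, b=2, f(n)=2*n^2. log_2(3) = 1.585 < 2. Case 3: T(n) = O(n^2).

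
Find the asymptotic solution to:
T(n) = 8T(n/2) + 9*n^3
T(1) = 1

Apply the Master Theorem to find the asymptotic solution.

a=8, b=2, f(n)=9*n^3. log_2(8) = 3. Case 2: T(n) = O(n^3 log n).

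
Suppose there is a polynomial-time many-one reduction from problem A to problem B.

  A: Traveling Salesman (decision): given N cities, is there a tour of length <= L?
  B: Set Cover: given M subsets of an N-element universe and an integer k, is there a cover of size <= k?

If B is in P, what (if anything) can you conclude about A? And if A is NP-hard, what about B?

A poly-time reduction A <=_p B means any A-instance can be transformed to a B-instance in poly time.
If B is in P: compose the reduction with B's poly-time algorithm to solve A in poly time, so A is in P.
If A is NP-hard: every NP problem reduces to A, which reduces to B; composing reductions, every NP problem reduces to B, so B is NP-hard.
(Here in fact A is NP-complete and B is NP-complete.)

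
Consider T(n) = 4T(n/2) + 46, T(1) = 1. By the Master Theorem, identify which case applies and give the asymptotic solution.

a=4, b=2, f(n)=46.
log_2(4) = 2 > 0.
Since f(n) = O(n^0) is polynomially smaller than n^2, Case 1 applies.
T(n) = Theta(n^2).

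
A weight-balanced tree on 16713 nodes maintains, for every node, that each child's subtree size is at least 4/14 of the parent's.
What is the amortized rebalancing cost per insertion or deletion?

With balance ratio 4/14, tree height is O(log_{14/4}(16713)) = O(log n). A rebalance at a node of size s costs O(s) but requires Omega(s) updates in that subtree to retrigger. Summed over the O(log n) ancestors of the touched leaf, amortized rebalancing is O(log n).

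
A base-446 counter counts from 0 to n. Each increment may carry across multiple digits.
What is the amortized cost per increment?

Digit at position i changes every 446^i increments. Total digit changes over n increments: n * 446/(446-1) = O(n). Amortized: O(1).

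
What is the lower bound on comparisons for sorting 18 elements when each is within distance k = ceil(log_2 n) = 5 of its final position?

Partition the 18 positions into floor(n/k) blocks of k = 5 consecutive positions; any permutation within a block keeps every element within k of its final position, so there are at least (k!)^(n/k) distinguishable inputs. Lower bound: log_2((k!)^(n/k)) = (n/k) * log_2(k!) = Theta(n log k); with k = ceil(log_2 n), this is Omega(n log log n).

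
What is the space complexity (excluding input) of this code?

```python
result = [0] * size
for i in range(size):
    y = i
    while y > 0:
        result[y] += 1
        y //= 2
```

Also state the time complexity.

Space complexity: O(n).
Auxiliary storage grows linearly with the input size n in the worst case.
Time complexity: O(n log n).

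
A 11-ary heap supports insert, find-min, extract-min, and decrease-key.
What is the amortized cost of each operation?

The 11-ary heap has height O(log_11 n). Insert sifts up: O(log_11 n). Find-min reads the root: O(1). Extract-min sifts down comparing 11 children per level: O(11 * log_11 n). Decrease-key sifts up: O(log_11 n).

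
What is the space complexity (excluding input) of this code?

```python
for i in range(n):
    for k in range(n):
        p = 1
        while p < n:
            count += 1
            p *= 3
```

Space complexity: O(1).
Only a constant amount of auxiliary storage is used; nothing grows with n.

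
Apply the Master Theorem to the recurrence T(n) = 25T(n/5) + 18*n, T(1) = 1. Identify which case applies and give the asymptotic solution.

a=25, b=5, f(n)=18*n.
log_5(25) = 2 > 1.
Since f(n) = O(n^1) is polynomially smaller than n^2, Case 1 applies.
T(n) = Theta(n^2).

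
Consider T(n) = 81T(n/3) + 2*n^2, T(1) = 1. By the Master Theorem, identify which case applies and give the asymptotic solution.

a=81, b=3, f(n)=2*n^2.
log_3(81) = 4 > 2.
Since f(n) = O(n^2) is polynomially smaller than n^4, Case 1 applies.
T(n) = Theta(n^4).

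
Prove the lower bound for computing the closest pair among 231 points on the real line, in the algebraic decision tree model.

Reduction from element distinctness: given 231 reals, the closest-pair distance is 0 iff two are equal. Element distinctness has an Omega(n log n) lower bound in the algebraic decision tree model (Ben-Or). Therefore closest pair on a line also requires Omega(n log n). Sorting then a linear scan achieves this.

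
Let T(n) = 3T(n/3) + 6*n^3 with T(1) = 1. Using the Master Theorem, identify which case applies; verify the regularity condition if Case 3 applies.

a=3, b=3, f(n)=6*n^3.
log_3(3) = 1 < 3.
f(n) = Omega(n^(1+epsilon)) for some epsilon > 0, so Case 3 is the candidate.
Regularity: a*f(n/b) = 3*6*(n/3)^3 = (3/27)*6*n^3 <= c*f(n) with c = 3/27 < 1. Satisfied.
Case 3: T(n) = Theta(n^3).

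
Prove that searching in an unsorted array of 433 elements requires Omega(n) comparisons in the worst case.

An adversary can always place the target in the last position checked. Until all 433 positions are examined, the target might be in any unchecked position. Therefore 433 comparisons are necessary.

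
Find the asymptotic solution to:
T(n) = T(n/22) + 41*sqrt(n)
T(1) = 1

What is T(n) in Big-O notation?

Each level contributes sqrt(n/22^k). Geometric series with ratio 1/sqrt(22) < 1 sums to O(sqrt(n)).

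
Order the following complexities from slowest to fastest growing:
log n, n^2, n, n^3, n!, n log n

Ordered by growth rate: log n < n < n log n < n^2 < n^3 < n!.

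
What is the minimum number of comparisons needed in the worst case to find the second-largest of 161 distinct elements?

Lower bound: finding the max needs 161-1 comparisons. By the adversary weight-doubling argument, the max must personally win >= ceil(log_2(161)) = 8 comparisons; the 2nd-largest is among those 8 losers, needing 8-1 more comparisons. Total >= 161-1 + 8-1 = 167. A balanced knockout tournament achieves this.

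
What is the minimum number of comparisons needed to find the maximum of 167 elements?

Finding the maximum requires 166 comparisons. Each comparison eliminates exactly one candidate. With 167 candidates, we need 166 eliminations.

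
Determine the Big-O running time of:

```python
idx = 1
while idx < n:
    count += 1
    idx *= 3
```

Time complexity: O(log n).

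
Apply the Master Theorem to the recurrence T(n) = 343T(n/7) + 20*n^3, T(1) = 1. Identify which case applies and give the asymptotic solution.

a=343, b=7, f(n)=20*n^3.
log_7(343) = 3, so n^(log_b(a)) = n^3.
f(n) = Theta(n^3), so Case 2 applies.
T(n) = Theta(n^3 log n).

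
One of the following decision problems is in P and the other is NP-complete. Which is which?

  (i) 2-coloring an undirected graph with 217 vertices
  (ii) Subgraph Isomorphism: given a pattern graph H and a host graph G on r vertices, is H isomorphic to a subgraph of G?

(i) is P: 2-coloring is bipartiteness testing via BFS, O(V+E).
(ii) is NP-complete: generalizes Clique and Hamiltonian Path (pattern size is part of the input).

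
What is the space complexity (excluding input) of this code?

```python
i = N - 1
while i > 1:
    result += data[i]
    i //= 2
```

Space complexity: O(1).
Only a constant amount of auxiliary storage is used; nothing grows with n.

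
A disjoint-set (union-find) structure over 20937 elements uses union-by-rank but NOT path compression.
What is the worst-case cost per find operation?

Union-by-rank alone keeps every tree's height <= log_2(20937) ~= 14.4. Each find traverses from a node to its root, costing O(height) = O(log n). Without path compression this bound is tight.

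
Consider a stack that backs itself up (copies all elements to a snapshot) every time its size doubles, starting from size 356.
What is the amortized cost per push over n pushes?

Backups occur at sizes 356, 712, 1424, ..., copying 356 + 712 + 1424 + ... <= 2n elements total (geometric series). Spread over n pushes, the amortized backup cost is O(1) per push.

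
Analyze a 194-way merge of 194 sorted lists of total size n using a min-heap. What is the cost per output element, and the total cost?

Maintain a min-heap of size 194 holding the current head of each list. Each output step does one extract-min (O(log 194)) and one insert of that list's next element (O(log 194)). Each of the n elements passes through the heap exactly once, so the total cost is O(n log 194), i.e. O(log 194) per output element.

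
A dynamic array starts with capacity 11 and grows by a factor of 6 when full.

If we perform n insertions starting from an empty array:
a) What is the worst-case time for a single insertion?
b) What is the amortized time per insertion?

(a) Worst-case single insertion: O(n) -- when the array is full at capacity c, the resize copies all c elements, and c can be Theta(n).
(b) Resizes happen at sizes 11, 66, 396, ... Total copy cost for n insertions: 11 + 66 + ... = O(n) (geometric series with ratio 1/6). Amortized cost per insertion: O(n)/n = O(1).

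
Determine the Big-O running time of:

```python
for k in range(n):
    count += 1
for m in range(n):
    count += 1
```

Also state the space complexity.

Time complexity: O(n).
Space complexity: O(1).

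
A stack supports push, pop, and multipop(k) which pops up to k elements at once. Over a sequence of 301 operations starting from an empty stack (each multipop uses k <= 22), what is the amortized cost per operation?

Each element is pushed exactly once and popped at most once (whether by pop or as part of a multipop). So the total number of individual pops over the whole sequence is at most the number of pushes, which is at most 301. Total work <= 2 * 301, hence O(1) amortized per operation.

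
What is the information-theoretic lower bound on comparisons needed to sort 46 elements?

There are 46! = 5502622159812088949850305428800254892961651752960000000000 possible orderings. Each comparison gives 1 bit. We need at least ceil(log_2(5502622159812088949850305428800254892961651752960000000000)) = 192 comparisons.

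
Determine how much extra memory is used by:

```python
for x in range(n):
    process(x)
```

Space complexity: O(1).
Only a constant amount of auxiliary storage is used; nothing grows with n.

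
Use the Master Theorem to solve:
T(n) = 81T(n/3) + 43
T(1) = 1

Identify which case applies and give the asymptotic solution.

a=81, b=3, f(n)=43.
log_3(81) = 4 > 0.
Since f(n) = O(n^0) is polynomially smaller than n^4, Case 1 applies.
T(n) = Theta(n^4).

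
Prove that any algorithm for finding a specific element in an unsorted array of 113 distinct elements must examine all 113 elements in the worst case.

Adversary argument: if the algorithm examines fewer than 113 elements, the adversary places the target in an unexamined position. The algorithm cannot distinguish 'not present' from 'in unexamined position'.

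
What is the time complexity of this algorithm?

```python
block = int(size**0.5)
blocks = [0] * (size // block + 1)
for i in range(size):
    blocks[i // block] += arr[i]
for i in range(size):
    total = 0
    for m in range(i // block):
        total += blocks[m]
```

Time complexity: O(n * sqrt(n)).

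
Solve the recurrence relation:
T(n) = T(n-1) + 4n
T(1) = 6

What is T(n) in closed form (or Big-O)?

Unrolling: T(n) = 6 + 4*(2 + 3 + ... + n) = 6 + 4*(n(n+1)/2 - 1) = O(n^2).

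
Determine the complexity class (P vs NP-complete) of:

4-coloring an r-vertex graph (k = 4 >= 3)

This problem is NP-complete: graph k-coloring for k>=3 is NP-complete by reduction from 3-SAT.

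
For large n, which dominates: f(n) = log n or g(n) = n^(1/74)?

g(n) = n^(1/74) grows faster: any positive power of n dominates log n.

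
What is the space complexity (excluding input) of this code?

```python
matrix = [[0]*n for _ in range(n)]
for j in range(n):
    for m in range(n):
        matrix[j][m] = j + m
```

Space complexity: O(n^2).
A 2D structure of size n x n is allocated.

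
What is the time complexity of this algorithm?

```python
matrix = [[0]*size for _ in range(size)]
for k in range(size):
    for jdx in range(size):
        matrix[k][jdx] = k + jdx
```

Time complexity: O(n^2).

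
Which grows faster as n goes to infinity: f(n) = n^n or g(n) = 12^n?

f(n) = n^n grows faster: n^n / 12^n = (n/12)^n -> infinity once n > 12.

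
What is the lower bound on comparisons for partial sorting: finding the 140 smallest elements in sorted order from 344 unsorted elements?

Finding 140 smallest of 344 in sorted order: Omega(344) to identify the 140 smallest, plus Omega(140 log 140) to sort them. Total: Omega(n + k log k).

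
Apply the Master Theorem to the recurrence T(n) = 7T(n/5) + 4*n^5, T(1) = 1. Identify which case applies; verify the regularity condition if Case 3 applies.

a=7, b=5, f(n)=4*n^5.
log_5(7) = 1.209 < 5.
f(n) = Omega(n^(1.209+epsilon)) for some epsilon > 0, so Case 3 is the candidate.
Regularity: a*f(n/b) = 7*4*(n/5)^5 = (7/3125)*4*n^5 <= c*f(n) with c = 7/3125 < 1. Satisfied.
Case 3: T(n) = Theta(n^5).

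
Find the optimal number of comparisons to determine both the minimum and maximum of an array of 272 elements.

Naive approach: 542 comparisons (271 for max + 271 for min).
Optimal: Compare elements in pairs first (floor(n/2) = 136 comparisons), then find max among winners and min among losers (135 comparisons each).
Total: ceil(3n/2) - 2 = 406 comparisons. An adversary argument shows this is also a lower bound.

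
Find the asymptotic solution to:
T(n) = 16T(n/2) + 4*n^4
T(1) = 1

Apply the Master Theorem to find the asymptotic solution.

a=16, b=2, f(n)=4*n^4. log_2(16) = 4. Case 2: T(n) = O(n^4 log n).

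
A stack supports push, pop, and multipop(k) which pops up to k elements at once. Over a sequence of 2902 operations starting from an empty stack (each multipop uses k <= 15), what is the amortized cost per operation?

Each element is pushed exactly once and popped at most once (whether by pop or as part of a multipop). So the total number of individual pops over the whole sequence is at most the number of pushes, which is at most 2902. Total work <= 2 * 2902, hence O(1) amortized per operation.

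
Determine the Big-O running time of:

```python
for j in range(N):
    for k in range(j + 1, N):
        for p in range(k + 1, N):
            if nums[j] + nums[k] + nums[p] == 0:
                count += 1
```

Time complexity: O(n^3).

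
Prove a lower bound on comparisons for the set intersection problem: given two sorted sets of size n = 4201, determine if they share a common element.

For two sorted arrays of size n = 4201, any correct algorithm must examine Omega(n) elements. If fewer are examined, an adversary places a common element in an unexamined gap. A merge-based scan achieves O(n), so the bound is tight.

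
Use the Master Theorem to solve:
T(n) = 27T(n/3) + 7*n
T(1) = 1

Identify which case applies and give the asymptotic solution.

a=27, b=3, f(n)=7*n.
log_3(27) = 3 > 1.
Since f(n) = O(n^1) is polynomially smaller than n^3, Case 1 applies.
T(n) = Theta(n^3).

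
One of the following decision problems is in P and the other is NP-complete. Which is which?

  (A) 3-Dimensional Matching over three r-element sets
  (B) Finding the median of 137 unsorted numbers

(A) is NP-complete: one of Karp's 21 NP-complete problems.
(B) is P: linear-time selection (median-of-medians) runs in O(n).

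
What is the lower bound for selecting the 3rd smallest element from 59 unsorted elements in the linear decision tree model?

Selecting the 3rd smallest of 59 elements requires Omega(n) comparisons. Every element must be compared at least once. The BFPRT algorithm achieves O(n), making this tight.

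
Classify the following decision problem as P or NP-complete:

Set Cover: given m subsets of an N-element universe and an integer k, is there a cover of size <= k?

This problem is NP-complete: one of Karp's 21 NP-complete problems (with k part of the input).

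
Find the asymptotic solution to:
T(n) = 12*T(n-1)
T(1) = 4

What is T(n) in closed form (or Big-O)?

Each step multiplies by 12. T(n) = T(1)*12^(n-1) = 4*12^(n-1).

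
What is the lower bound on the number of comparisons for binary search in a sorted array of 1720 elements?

With 1720 possible positions, we need at least ceil(log_2(1720)) = 11 comparisons. Each comparison splits the remaining candidates by at most half.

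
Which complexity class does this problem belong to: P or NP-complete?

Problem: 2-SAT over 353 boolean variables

This problem is in P: 2-SAT is solvable in linear time via implication-graph SCCs.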